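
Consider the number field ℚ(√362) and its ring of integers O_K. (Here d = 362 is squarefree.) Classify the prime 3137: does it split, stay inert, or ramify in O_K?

d = 362 ≡ 2 (mod 4), so O_K = ℤ[√362] and disc(K) = 4d = 1448.
Since gcd(3137, 1448) = 1 the prime 3137 does not ramify.
(362/3137) = 362^1568 mod 3137 = 1, giving Legendre symbol 1.
Legendre symbol 1 ⇒ 3137 is split.

splits completely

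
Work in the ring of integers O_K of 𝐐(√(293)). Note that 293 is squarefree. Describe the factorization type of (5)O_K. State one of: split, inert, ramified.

Since 293 ≡ 1 mod 4, the ring of integers is ℤ[(1+√293)/2] with discriminant 293.
5 ∤ 293, so 5 is unramified.
(293/5) = 3^2 mod 5 = 4, giving Legendre symbol -1.
d is a non-residue mod p, hence 5 remains inert in O_K.

inert — (5) stays prime in O_K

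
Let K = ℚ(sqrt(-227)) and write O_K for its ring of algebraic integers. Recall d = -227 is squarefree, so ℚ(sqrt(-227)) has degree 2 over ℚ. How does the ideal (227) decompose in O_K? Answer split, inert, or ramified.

227 is ramified

-227 mod 4 = 1, hence disc K = -227 and O_K = ℤ[(1+√-227)/2].
Ramification test: 227 | -227. The prime 227 ramifies in K.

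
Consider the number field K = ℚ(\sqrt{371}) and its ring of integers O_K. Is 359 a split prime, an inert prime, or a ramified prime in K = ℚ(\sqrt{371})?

Since 371 ≢ 1 mod 4, the ring of integers is ℤ[√371] with discriminant 4·371 = 1484.
359 ∤ 1484, so 359 is unramified.
(371/359) = 12^179 mod 359 = 1, giving Legendre symbol 1.
(371/359) = 1, so 359 splits.

p splits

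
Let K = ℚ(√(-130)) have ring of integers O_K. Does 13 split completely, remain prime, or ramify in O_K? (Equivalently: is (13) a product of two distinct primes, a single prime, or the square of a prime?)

d = -130 ≡ 2 (mod 4), so O_K = ℤ[√-130] and disc(K) = 4d = -520.
disc(K) = -520 = 13·(-40), so p = 13 is ramified.

ramifies in O_K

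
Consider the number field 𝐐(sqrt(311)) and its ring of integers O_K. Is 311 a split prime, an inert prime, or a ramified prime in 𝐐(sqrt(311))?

311 mod 4 = 3, hence disc K = 4·311 = 1244 and O_K = ℤ[√311].
311 divides disc(K) = 1244, so 311 ramifies.

ramified — (311) = 𝔭²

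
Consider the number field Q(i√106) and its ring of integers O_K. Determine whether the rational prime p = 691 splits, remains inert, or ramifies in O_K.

Since -106 ≢ 1 mod 4, the ring of integers is ℤ[√-106] with discriminant 4·(-106) = -424.
disc(K) = -424 is not divisible by 691; 691 is unramified.
Legendre symbol by Euler's criterion: (-106/691) ≡ (-106)^345 ≡ 690 (mod 691), i.e. (-106/691) = -1.
d is a non-residue mod p, hence 691 remains inert in O_K.

remains prime (inert)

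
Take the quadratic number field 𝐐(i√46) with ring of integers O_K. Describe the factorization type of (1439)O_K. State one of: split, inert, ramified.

d = -46 ≡ 2 (mod 4), so O_K = ℤ[√-46] and disc(K) = 4d = -184.
Since gcd(1439, -184) = 1 the prime 1439 does not ramify.
Compute (-46/1439) via Euler: 1393^((1439-1)/2) mod 1439 = 1, so (-46/1439) = 1.
(-46/1439) = 1, so 1439 splits.

split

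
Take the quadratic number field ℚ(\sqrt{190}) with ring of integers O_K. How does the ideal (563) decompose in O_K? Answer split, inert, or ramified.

d = 190 ≡ 2 (mod 4), so O_K = ℤ[√190] and disc(K) = 4d = 760.
563 ∤ 760, so 563 is unramified.
(190/563) = 190^281 mod 563 = 1, giving Legendre symbol 1.
(190/563) = 1, so 563 splits.

split — (563) = 𝔭₁𝔭₂ with 𝔭₁ ≠ 𝔭₂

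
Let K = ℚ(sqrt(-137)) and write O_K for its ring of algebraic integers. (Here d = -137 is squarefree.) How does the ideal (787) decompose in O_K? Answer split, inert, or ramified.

-137 mod 4 = 3, hence disc K = 4·(-137) = -548 and O_K = ℤ[√-137].
disc(K) = -548 is not divisible by 787; 787 is unramified.
Euler's criterion: (-137)^393 mod 787 = 1. Thus (-137|787) = 1.
Legendre symbol 1 ⇒ 787 is split.

787 splits in O_K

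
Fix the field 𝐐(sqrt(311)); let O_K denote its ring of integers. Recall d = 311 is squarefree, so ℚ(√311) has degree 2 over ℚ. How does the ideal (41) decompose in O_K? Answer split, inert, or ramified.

Since 311 ≢ 1 mod 4, the ring of integers is ℤ[√311] with discriminant 4·311 = 1244.
Since gcd(41, 1244) = 1 the prime 41 does not ramify.
Euler's criterion: 311^20 mod 41 = 40. Thus (311|41) = -1.
(311/41) = -1, so 41 is inert.

p is inert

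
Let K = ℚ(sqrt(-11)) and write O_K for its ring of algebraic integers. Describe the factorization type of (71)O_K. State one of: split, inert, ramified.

71 splits in O_K

Since -11 ≡ 1 mod 4, the ring of integers is ℤ[(1+√-11)/2] with discriminant -11.
71 ∤ -11, so 71 is unramified.
Compute (-11/71) via Euler: 60^((71-1)/2) mod 71 = 1, so (-11/71) = 1.
Legendre symbol 1 ⇒ 71 is split.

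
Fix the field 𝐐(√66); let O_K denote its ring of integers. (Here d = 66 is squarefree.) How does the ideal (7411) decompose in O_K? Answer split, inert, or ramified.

7411 splits in O_K

Since 66 ≢ 1 mod 4, the ring of integers is ℤ[√66] with discriminant 4·66 = 264.
7411 ∤ 264, so 7411 is unramified.
Compute (66/7411) via Euler: 66^((7411-1)/2) mod 7411 = 1, so (66/7411) = 1.
(66/7411) = 1, so 7411 splits.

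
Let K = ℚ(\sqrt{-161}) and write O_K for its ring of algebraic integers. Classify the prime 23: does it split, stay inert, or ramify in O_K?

d = -161 ≡ 3 (mod 4), so O_K = ℤ[√-161] and disc(K) = 4d = -644.
23 divides disc(K) = -644, so 23 ramifies.

ramifies in O_K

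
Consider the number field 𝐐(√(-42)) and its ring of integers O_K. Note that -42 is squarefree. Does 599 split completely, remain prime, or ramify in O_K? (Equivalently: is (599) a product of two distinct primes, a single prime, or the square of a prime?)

Since -42 ≢ 1 mod 4, the ring of integers is ℤ[√-42] with discriminant 4·(-42) = -168.
599 ∤ -168, so 599 is unramified.
Euler's criterion: (-42)^299 mod 599 = 1. Thus (-42|599) = 1.
d is a quadratic residue mod p, hence 599 splits in O_K.

599 splits in O_K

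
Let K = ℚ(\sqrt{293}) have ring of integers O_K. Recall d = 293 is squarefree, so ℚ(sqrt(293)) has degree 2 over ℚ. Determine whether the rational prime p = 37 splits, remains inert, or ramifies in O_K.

split

293 mod 4 = 1, hence disc K = 293 and O_K = ℤ[(1+√293)/2].
disc(K) = 293 is not divisible by 37; 37 is unramified.
Compute (293/37) via Euler: 34^((37-1)/2) mod 37 = 1, so (293/37) = 1.
Legendre symbol 1 ⇒ 37 is split.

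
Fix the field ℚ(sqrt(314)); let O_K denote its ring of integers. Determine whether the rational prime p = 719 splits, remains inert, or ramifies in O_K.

314 mod 4 = 2, hence disc K = 4·314 = 1256 and O_K = ℤ[√314].
719 ∤ 1256, so 719 is unramified.
(314/719) = 314^359 mod 719 = 718, giving Legendre symbol -1.
(314/719) = -1, so 719 is inert.

remains prime (inert)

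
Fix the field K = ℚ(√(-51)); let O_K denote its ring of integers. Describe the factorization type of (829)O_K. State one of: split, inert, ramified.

d = -51 ≡ 1 (mod 4), so O_K = ℤ[(1+√-51)/2] and disc(K) = d = -51.
Since gcd(829, -51) = 1 the prime 829 does not ramify.
Euler's criterion: (-51)^414 mod 829 = 1. Thus (-51|829) = 1.
d is a quadratic residue mod p, hence 829 splits in O_K.

splits completely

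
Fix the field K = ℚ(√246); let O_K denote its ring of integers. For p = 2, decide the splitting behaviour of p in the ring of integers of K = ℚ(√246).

ramified

246 mod 4 = 2, hence disc K = 4·246 = 984 and O_K = ℤ[√246].
disc(K) = 984 = 2·492, so p = 2 is ramified.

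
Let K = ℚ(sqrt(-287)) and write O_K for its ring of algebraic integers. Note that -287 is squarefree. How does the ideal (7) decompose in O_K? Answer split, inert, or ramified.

d = -287 ≡ 1 (mod 4), so O_K = ℤ[(1+√-287)/2] and disc(K) = d = -287.
Ramification test: 7 | -287. The prime 7 ramifies in K.

ramified — (7) = 𝔭²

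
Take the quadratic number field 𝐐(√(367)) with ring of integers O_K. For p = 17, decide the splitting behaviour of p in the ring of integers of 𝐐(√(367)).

inert — (17) stays prime in O_K

Since 367 ≢ 1 mod 4, the ring of integers is ℤ[√367] with discriminant 4·367 = 1468.
17 ∤ 1468, so 17 is unramified.
Compute (367/17) via Euler: 10^((17-1)/2) mod 17 = 16, so (367/17) = -1.
Legendre symbol -1 ⇒ 17 is inert.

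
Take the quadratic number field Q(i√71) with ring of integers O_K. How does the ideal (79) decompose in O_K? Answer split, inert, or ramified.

d = -71 ≡ 1 (mod 4), so O_K = ℤ[(1+√-71)/2] and disc(K) = d = -71.
Since gcd(79, -71) = 1 the prime 79 does not ramify.
(-71/79) = 8^39 mod 79 = 1, giving Legendre symbol 1.
(-71/79) = 1, so 79 splits.

p splits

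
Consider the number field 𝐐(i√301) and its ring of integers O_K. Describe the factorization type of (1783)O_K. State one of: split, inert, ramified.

1783 remains inert

d = -301 ≡ 3 (mod 4), so O_K = ℤ[√-301] and disc(K) = 4d = -1204.
disc(K) = -1204 is not divisible by 1783; 1783 is unramified.
Legendre symbol by Euler's criterion: (-301/1783) ≡ (-301)^891 ≡ 1782 (mod 1783), i.e. (-301/1783) = -1.
(-301/1783) = -1, so 1783 is inert.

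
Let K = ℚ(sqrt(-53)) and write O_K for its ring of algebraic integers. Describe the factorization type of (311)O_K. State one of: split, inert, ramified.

d = -53 ≡ 3 (mod 4), so O_K = ℤ[√-53] and disc(K) = 4d = -212.
disc(K) = -212 is not divisible by 311; 311 is unramified.
Euler's criterion: (-53)^155 mod 311 = 310. Thus (-53|311) = -1.
Legendre symbol -1 ⇒ 311 is inert.

p is inert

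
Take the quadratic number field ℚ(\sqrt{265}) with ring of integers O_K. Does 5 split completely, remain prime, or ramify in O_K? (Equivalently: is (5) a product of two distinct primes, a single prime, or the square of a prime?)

p ramifies

Since 265 ≡ 1 mod 4, the ring of integers is ℤ[(1+√265)/2] with discriminant 265.
Ramification test: 5 | 265. The prime 5 ramifies in K.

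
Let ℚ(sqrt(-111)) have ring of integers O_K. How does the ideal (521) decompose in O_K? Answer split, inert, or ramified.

Since -111 ≡ 1 mod 4, the ring of integers is ℤ[(1+√-111)/2] with discriminant -111.
Since gcd(521, -111) = 1 the prime 521 does not ramify.
Euler's criterion: (-111)^260 mod 521 = 520. Thus (-111|521) = -1.
d is a non-residue mod p, hence 521 remains inert in O_K.

remains prime (inert)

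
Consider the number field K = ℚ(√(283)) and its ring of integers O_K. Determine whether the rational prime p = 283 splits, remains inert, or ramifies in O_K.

ramified

283 mod 4 = 3, hence disc K = 4·283 = 1132 and O_K = ℤ[√283].
disc(K) = 1132 = 283·4, so p = 283 is ramified.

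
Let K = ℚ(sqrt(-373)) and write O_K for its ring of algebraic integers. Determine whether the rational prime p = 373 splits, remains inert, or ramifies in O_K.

Since -373 ≢ 1 mod 4, the ring of integers is ℤ[√-373] with discriminant 4·(-373) = -1492.
373 divides disc(K) = -1492, so 373 ramifies.

p ramifies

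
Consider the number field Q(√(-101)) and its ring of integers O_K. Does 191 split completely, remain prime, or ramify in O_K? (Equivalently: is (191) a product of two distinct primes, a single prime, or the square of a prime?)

d = -101 ≡ 3 (mod 4), so O_K = ℤ[√-101] and disc(K) = 4d = -404.
disc(K) = -404 is not divisible by 191; 191 is unramified.
Compute (-101/191) via Euler: 90^((191-1)/2) mod 191 = 1, so (-101/191) = 1.
(-101/191) = 1, so 191 splits.

split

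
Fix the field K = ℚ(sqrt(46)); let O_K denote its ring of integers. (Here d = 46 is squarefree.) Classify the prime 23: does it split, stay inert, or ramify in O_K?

p ramifies

d = 46 ≡ 2 (mod 4), so O_K = ℤ[√46] and disc(K) = 4d = 184.
disc(K) = 184 = 23·8, so p = 23 is ramified.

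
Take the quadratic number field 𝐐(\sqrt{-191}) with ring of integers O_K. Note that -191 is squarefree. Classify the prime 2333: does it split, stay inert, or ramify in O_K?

2333 remains inert

Since -191 ≡ 1 mod 4, the ring of integers is ℤ[(1+√-191)/2] with discriminant -191.
Since gcd(2333, -191) = 1 the prime 2333 does not ramify.
Compute (-191/2333) via Euler: 2142^((2333-1)/2) mod 2333 = 2332, so (-191/2333) = -1.
(-191/2333) = -1, so 2333 is inert.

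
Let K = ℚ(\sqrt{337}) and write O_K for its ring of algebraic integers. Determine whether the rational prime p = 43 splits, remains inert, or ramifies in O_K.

p splits

Since 337 ≡ 1 mod 4, the ring of integers is ℤ[(1+√337)/2] with discriminant 337.
disc(K) = 337 is not divisible by 43; 43 is unramified.
Compute (337/43) via Euler: 36^((43-1)/2) mod 43 = 1, so (337/43) = 1.
Legendre symbol 1 ⇒ 43 is split.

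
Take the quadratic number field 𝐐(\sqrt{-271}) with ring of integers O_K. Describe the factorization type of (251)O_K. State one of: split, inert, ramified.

Since -271 ≡ 1 mod 4, the ring of integers is ℤ[(1+√-271)/2] with discriminant -271.
disc(K) = -271 is not divisible by 251; 251 is unramified.
Euler's criterion: (-271)^125 mod 251 = 250. Thus (-271|251) = -1.
d is a non-residue mod p, hence 251 remains inert in O_K.

inert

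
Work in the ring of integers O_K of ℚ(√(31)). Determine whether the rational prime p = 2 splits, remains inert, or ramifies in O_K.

ramified — (2) = 𝔭²

d = 31 ≡ 3 (mod 4), so O_K = ℤ[√31] and disc(K) = 4d = 124.
2 divides disc(K) = 124, so 2 ramifies.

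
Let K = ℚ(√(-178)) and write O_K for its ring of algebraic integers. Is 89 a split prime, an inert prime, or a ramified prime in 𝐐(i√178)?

d = -178 ≡ 2 (mod 4), so O_K = ℤ[√-178] and disc(K) = 4d = -712.
89 divides disc(K) = -712, so 89 ramifies.

p ramifies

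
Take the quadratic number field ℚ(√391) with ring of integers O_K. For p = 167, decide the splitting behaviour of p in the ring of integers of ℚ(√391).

p splits

Since 391 ≢ 1 mod 4, the ring of integers is ℤ[√391] with discriminant 4·391 = 1564.
Since gcd(167, 1564) = 1 the prime 167 does not ramify.
Legendre symbol by Euler's criterion: (391/167) ≡ 391^83 ≡ 1 (mod 167), i.e. (391/167) = 1.
d is a quadratic residue mod p, hence 167 splits in O_K.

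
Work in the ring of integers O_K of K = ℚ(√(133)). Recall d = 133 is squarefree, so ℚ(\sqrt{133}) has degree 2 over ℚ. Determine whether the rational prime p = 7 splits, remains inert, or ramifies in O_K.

Since 133 ≡ 1 mod 4, the ring of integers is ℤ[(1+√133)/2] with discriminant 133.
disc(K) = 133 = 7·19, so p = 7 is ramified.

ramified — (7) = 𝔭²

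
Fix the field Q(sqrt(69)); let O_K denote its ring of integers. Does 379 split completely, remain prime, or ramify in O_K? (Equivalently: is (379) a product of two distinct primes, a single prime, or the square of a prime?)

p is inert

d = 69 ≡ 1 (mod 4), so O_K = ℤ[(1+√69)/2] and disc(K) = d = 69.
disc(K) = 69 is not divisible by 379; 379 is unramified.
Legendre symbol by Euler's criterion: (69/379) ≡ 69^189 ≡ 378 (mod 379), i.e. (69/379) = -1.
Legendre symbol -1 ⇒ 379 is inert.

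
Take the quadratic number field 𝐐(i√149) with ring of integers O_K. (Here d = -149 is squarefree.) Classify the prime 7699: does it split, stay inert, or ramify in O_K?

-149 mod 4 = 3, hence disc K = 4·(-149) = -596 and O_K = ℤ[√-149].
disc(K) = -596 is not divisible by 7699; 7699 is unramified.
Legendre symbol by Euler's criterion: (-149/7699) ≡ (-149)^3849 ≡ 7698 (mod 7699), i.e. (-149/7699) = -1.
Legendre symbol -1 ⇒ 7699 is inert.

remains prime (inert)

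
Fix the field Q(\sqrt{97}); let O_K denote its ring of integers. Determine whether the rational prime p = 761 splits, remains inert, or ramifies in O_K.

97 mod 4 = 1, hence disc K = 97 and O_K = ℤ[(1+√97)/2].
Since gcd(761, 97) = 1 the prime 761 does not ramify.
(97/761) = 97^380 mod 761 = 760, giving Legendre symbol -1.
d is a non-residue mod p, hence 761 remains inert in O_K.

inert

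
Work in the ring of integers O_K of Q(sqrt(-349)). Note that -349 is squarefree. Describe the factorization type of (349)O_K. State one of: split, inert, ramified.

ramified — (349) = 𝔭²

Since -349 ≢ 1 mod 4, the ring of integers is ℤ[√-349] with discriminant 4·(-349) = -1396.
disc(K) = -1396 = 349·(-4), so p = 349 is ramified.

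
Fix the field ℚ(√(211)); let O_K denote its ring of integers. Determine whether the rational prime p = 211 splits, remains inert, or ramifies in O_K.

Since 211 ≢ 1 mod 4, the ring of integers is ℤ[√211] with discriminant 4·211 = 844.
211 divides disc(K) = 844, so 211 ramifies.

p ramifies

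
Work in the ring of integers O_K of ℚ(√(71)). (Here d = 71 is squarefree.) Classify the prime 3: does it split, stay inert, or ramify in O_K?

remains prime (inert)

d = 71 ≡ 3 (mod 4), so O_K = ℤ[√71] and disc(K) = 4d = 284.
3 ∤ 284, so 3 is unramified.
Euler's criterion: 71^1 mod 3 = 2. Thus (71|3) = -1.
(71/3) = -1, so 3 is inert.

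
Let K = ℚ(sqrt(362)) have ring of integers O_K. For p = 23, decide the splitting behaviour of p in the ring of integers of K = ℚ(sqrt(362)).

362 mod 4 = 2, hence disc K = 4·362 = 1448 and O_K = ℤ[√362].
Since gcd(23, 1448) = 1 the prime 23 does not ramify.
Compute (362/23) via Euler: 17^((23-1)/2) mod 23 = 22, so (362/23) = -1.
d is a non-residue mod p, hence 23 remains inert in O_K.

p is inert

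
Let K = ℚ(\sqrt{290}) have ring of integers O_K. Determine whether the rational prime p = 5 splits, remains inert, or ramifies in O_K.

290 mod 4 = 2, hence disc K = 4·290 = 1160 and O_K = ℤ[√290].
Ramification test: 5 | 1160. The prime 5 ramifies in K.

ramified — (5) = 𝔭²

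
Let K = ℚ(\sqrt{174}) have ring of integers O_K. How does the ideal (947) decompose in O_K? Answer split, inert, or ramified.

p splits

Since 174 ≢ 1 mod 4, the ring of integers is ℤ[√174] with discriminant 4·174 = 696.
Since gcd(947, 696) = 1 the prime 947 does not ramify.
Legendre symbol by Euler's criterion: (174/947) ≡ 174^473 ≡ 1 (mod 947), i.e. (174/947) = 1.
d is a quadratic residue mod p, hence 947 splits in O_K.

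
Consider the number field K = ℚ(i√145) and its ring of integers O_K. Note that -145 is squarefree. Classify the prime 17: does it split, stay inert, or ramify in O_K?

p splits

-145 mod 4 = 3, hence disc K = 4·(-145) = -580 and O_K = ℤ[√-145].
17 ∤ -580, so 17 is unramified.
Compute (-145/17) via Euler: 8^((17-1)/2) mod 17 = 1, so (-145/17) = 1.
d is a quadratic residue mod p, hence 17 splits in O_K.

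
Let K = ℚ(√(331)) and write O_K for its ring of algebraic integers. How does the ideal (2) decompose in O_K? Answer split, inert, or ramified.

d = 331 ≡ 3 (mod 4), so O_K = ℤ[√331] and disc(K) = 4d = 1324.
disc(K) = 1324 = 2·662, so p = 2 is ramified.

2 is ramified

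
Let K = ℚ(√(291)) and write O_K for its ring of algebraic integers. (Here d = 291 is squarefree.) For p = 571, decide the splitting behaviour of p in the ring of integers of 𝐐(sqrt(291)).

Since 291 ≢ 1 mod 4, the ring of integers is ℤ[√291] with discriminant 4·291 = 1164.
disc(K) = 1164 is not divisible by 571; 571 is unramified.
Euler's criterion: 291^285 mod 571 = 570. Thus (291|571) = -1.
Legendre symbol -1 ⇒ 571 is inert.

remains prime (inert)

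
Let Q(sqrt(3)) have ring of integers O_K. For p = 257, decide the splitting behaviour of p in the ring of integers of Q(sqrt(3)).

d = 3 ≡ 3 (mod 4), so O_K = ℤ[√3] and disc(K) = 4d = 12.
disc(K) = 12 is not divisible by 257; 257 is unramified.
Euler's criterion: 3^128 mod 257 = 256. Thus (3|257) = -1.
Legendre symbol -1 ⇒ 257 is inert.

remains prime (inert)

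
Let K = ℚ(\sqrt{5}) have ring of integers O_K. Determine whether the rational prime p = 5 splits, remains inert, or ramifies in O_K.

ramified — (5) = 𝔭²

5 mod 4 = 1, hence disc K = 5 and O_K = ℤ[(1+√5)/2].
5 divides disc(K) = 5, so 5 ramifies.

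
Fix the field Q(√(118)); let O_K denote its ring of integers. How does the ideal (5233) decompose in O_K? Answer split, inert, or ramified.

d = 118 ≡ 2 (mod 4), so O_K = ℤ[√118] and disc(K) = 4d = 472.
Since gcd(5233, 472) = 1 the prime 5233 does not ramify.
Compute (118/5233) via Euler: 118^((5233-1)/2) mod 5233 = 1, so (118/5233) = 1.
(118/5233) = 1, so 5233 splits.

splits completely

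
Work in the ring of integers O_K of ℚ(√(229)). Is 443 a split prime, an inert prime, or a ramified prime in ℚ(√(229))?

d = 229 ≡ 1 (mod 4), so O_K = ℤ[(1+√229)/2] and disc(K) = d = 229.
Since gcd(443, 229) = 1 the prime 443 does not ramify.
Compute (229/443) via Euler: 229^((443-1)/2) mod 443 = 1, so (229/443) = 1.
d is a quadratic residue mod p, hence 443 splits in O_K.

split — (443) = 𝔭₁𝔭₂ with 𝔭₁ ≠ 𝔭₂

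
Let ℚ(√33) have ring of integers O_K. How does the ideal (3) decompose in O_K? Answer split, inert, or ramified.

ramified — (3) = 𝔭²

33 mod 4 = 1, hence disc K = 33 and O_K = ℤ[(1+√33)/2].
disc(K) = 33 = 3·11, so p = 3 is ramified.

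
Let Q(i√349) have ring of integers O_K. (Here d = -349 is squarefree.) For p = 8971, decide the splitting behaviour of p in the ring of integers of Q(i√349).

split

Since -349 ≢ 1 mod 4, the ring of integers is ℤ[√-349] with discriminant 4·(-349) = -1396.
disc(K) = -1396 is not divisible by 8971; 8971 is unramified.
Legendre symbol by Euler's criterion: (-349/8971) ≡ (-349)^4485 ≡ 1 (mod 8971), i.e. (-349/8971) = 1.
Legendre symbol 1 ⇒ 8971 is split.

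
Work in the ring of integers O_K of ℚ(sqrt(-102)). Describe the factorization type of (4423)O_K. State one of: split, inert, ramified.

remains prime (inert)

-102 mod 4 = 2, hence disc K = 4·(-102) = -408 and O_K = ℤ[√-102].
4423 ∤ -408, so 4423 is unramified.
(-102/4423) = 4321^2211 mod 4423 = 4422, giving Legendre symbol -1.
Legendre symbol -1 ⇒ 4423 is inert.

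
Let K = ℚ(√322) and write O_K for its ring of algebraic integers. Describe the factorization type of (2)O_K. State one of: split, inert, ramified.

322 mod 4 = 2, hence disc K = 4·322 = 1288 and O_K = ℤ[√322].
Ramification test: 2 | 1288. The prime 2 ramifies in K.

ramified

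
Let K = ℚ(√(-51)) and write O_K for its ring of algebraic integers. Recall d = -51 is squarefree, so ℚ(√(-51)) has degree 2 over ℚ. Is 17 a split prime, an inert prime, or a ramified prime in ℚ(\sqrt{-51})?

ramifies in O_K

Since -51 ≡ 1 mod 4, the ring of integers is ℤ[(1+√-51)/2] with discriminant -51.
17 divides disc(K) = -51, so 17 ramifies.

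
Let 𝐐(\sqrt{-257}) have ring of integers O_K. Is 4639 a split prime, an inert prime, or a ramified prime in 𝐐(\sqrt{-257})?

-257 mod 4 = 3, hence disc K = 4·(-257) = -1028 and O_K = ℤ[√-257].
4639 ∤ -1028, so 4639 is unramified.
Euler's criterion: (-257)^2319 mod 4639 = 4638. Thus (-257|4639) = -1.
(-257/4639) = -1, so 4639 is inert.

inert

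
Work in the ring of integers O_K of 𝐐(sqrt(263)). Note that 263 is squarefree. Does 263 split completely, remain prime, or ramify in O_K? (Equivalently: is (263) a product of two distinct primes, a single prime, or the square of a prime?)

ramified

263 mod 4 = 3, hence disc K = 4·263 = 1052 and O_K = ℤ[√263].
263 divides disc(K) = 1052, so 263 ramifies.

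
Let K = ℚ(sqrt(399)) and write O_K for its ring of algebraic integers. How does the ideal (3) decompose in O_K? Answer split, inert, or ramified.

399 mod 4 = 3, hence disc K = 4·399 = 1596 and O_K = ℤ[√399].
disc(K) = 1596 = 3·532, so p = 3 is ramified.

p ramifies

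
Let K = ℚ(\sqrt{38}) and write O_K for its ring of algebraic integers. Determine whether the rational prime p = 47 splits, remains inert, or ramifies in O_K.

38 mod 4 = 2, hence disc K = 4·38 = 152 and O_K = ℤ[√38].
Since gcd(47, 152) = 1 the prime 47 does not ramify.
(38/47) = 38^23 mod 47 = 46, giving Legendre symbol -1.
d is a non-residue mod p, hence 47 remains inert in O_K.

p is inert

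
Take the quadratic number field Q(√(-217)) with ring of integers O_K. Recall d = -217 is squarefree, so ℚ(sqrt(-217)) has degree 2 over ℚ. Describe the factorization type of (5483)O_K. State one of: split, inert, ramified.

-217 mod 4 = 3, hence disc K = 4·(-217) = -868 and O_K = ℤ[√-217].
disc(K) = -868 is not divisible by 5483; 5483 is unramified.
Compute (-217/5483) via Euler: 5266^((5483-1)/2) mod 5483 = 1, so (-217/5483) = 1.
Legendre symbol 1 ⇒ 5483 is split.

p splits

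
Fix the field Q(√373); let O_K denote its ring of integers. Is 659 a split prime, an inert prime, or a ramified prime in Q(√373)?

Since 373 ≡ 1 mod 4, the ring of integers is ℤ[(1+√373)/2] with discriminant 373.
Since gcd(659, 373) = 1 the prime 659 does not ramify.
Compute (373/659) via Euler: 373^((659-1)/2) mod 659 = 1, so (373/659) = 1.
(373/659) = 1, so 659 splits.

splits completely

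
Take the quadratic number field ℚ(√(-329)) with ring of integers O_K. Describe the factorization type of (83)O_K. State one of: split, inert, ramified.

splits completely

d = -329 ≡ 3 (mod 4), so O_K = ℤ[√-329] and disc(K) = 4d = -1316.
Since gcd(83, -1316) = 1 the prime 83 does not ramify.
Legendre symbol by Euler's criterion: (-329/83) ≡ (-329)^41 ≡ 1 (mod 83), i.e. (-329/83) = 1.
(-329/83) = 1, so 83 splits.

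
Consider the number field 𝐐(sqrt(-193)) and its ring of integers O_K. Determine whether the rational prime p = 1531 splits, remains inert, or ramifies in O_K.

p splits

Since -193 ≢ 1 mod 4, the ring of integers is ℤ[√-193] with discriminant 4·(-193) = -772.
Since gcd(1531, -772) = 1 the prime 1531 does not ramify.
Compute (-193/1531) via Euler: 1338^((1531-1)/2) mod 1531 = 1, so (-193/1531) = 1.
d is a quadratic residue mod p, hence 1531 splits in O_K.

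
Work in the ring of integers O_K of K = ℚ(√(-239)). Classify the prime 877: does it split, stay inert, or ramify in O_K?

p splits

Since -239 ≡ 1 mod 4, the ring of integers is ℤ[(1+√-239)/2] with discriminant -239.
Since gcd(877, -239) = 1 the prime 877 does not ramify.
Compute (-239/877) via Euler: 638^((877-1)/2) mod 877 = 1, so (-239/877) = 1.
(-239/877) = 1, so 877 splits.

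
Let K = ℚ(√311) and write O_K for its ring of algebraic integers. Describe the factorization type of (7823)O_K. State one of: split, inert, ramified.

remains prime (inert)

Since 311 ≢ 1 mod 4, the ring of integers is ℤ[√311] with discriminant 4·311 = 1244.
disc(K) = 1244 is not divisible by 7823; 7823 is unramified.
(311/7823) = 311^3911 mod 7823 = 7822, giving Legendre symbol -1.
Legendre symbol -1 ⇒ 7823 is inert.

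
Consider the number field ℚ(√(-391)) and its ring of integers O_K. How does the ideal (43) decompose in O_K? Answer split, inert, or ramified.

Since -391 ≡ 1 mod 4, the ring of integers is ℤ[(1+√-391)/2] with discriminant -391.
Since gcd(43, -391) = 1 the prime 43 does not ramify.
Compute (-391/43) via Euler: 39^((43-1)/2) mod 43 = 42, so (-391/43) = -1.
(-391/43) = -1, so 43 is inert.

inert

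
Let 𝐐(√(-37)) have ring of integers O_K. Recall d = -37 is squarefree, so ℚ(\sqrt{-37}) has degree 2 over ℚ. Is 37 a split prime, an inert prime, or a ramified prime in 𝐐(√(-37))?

ramifies in O_K

-37 mod 4 = 3, hence disc K = 4·(-37) = -148 and O_K = ℤ[√-37].
37 divides disc(K) = -148, so 37 ramifies.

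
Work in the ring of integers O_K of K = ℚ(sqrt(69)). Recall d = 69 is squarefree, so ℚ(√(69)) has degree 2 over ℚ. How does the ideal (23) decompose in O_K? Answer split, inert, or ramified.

ramified — (23) = 𝔭²

69 mod 4 = 1, hence disc K = 69 and O_K = ℤ[(1+√69)/2].
23 divides disc(K) = 69, so 23 ramifies.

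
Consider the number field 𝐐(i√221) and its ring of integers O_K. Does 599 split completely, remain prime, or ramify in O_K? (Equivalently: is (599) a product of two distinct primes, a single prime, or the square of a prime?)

d = -221 ≡ 3 (mod 4), so O_K = ℤ[√-221] and disc(K) = 4d = -884.
disc(K) = -884 is not divisible by 599; 599 is unramified.
Euler's criterion: (-221)^299 mod 599 = 598. Thus (-221|599) = -1.
(-221/599) = -1, so 599 is inert.

599 remains inert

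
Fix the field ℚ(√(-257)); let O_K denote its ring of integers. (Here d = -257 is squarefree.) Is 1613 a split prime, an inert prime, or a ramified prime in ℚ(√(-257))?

Since -257 ≢ 1 mod 4, the ring of integers is ℤ[√-257] with discriminant 4·(-257) = -1028.
Since gcd(1613, -1028) = 1 the prime 1613 does not ramify.
(-257/1613) = 1356^806 mod 1613 = 1612, giving Legendre symbol -1.
Legendre symbol -1 ⇒ 1613 is inert.

p is inert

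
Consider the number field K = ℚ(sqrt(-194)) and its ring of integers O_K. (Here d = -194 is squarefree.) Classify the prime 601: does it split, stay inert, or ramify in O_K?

inert

Since -194 ≢ 1 mod 4, the ring of integers is ℤ[√-194] with discriminant 4·(-194) = -776.
601 ∤ -776, so 601 is unramified.
(-194/601) = 407^300 mod 601 = 600, giving Legendre symbol -1.
d is a non-residue mod p, hence 601 remains inert in O_K.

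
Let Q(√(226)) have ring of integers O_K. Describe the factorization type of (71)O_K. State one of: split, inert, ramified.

d = 226 ≡ 2 (mod 4), so O_K = ℤ[√226] and disc(K) = 4d = 904.
71 ∤ 904, so 71 is unramified.
Euler's criterion: 226^35 mod 71 = 70. Thus (226|71) = -1.
Legendre symbol -1 ⇒ 71 is inert.

71 remains inert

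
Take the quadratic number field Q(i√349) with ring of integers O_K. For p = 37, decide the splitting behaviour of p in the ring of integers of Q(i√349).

splits completely

-349 mod 4 = 3, hence disc K = 4·(-349) = -1396 and O_K = ℤ[√-349].
37 ∤ -1396, so 37 is unramified.
Euler's criterion: (-349)^18 mod 37 = 1. Thus (-349|37) = 1.
(-349/37) = 1, so 37 splits.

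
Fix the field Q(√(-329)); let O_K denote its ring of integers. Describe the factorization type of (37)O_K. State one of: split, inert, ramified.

d = -329 ≡ 3 (mod 4), so O_K = ℤ[√-329] and disc(K) = 4d = -1316.
37 ∤ -1316, so 37 is unramified.
Legendre symbol by Euler's criterion: (-329/37) ≡ (-329)^18 ≡ 1 (mod 37), i.e. (-329/37) = 1.
d is a quadratic residue mod p, hence 37 splits in O_K.

split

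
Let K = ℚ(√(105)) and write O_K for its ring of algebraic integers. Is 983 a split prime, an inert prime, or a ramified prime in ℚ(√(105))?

105 mod 4 = 1, hence disc K = 105 and O_K = ℤ[(1+√105)/2].
983 ∤ 105, so 983 is unramified.
Euler's criterion: 105^491 mod 983 = 982. Thus (105|983) = -1.
(105/983) = -1, so 983 is inert.

p is inert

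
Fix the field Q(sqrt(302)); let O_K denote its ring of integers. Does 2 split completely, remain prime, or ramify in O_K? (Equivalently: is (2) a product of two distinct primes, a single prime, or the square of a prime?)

ramifies in O_K

d = 302 ≡ 2 (mod 4), so O_K = ℤ[√302] and disc(K) = 4d = 1208.
Ramification test: 2 | 1208. The prime 2 ramifies in K.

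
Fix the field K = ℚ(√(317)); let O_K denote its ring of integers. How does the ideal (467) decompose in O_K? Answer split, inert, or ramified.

467 splits in O_K

317 mod 4 = 1, hence disc K = 317 and O_K = ℤ[(1+√317)/2].
disc(K) = 317 is not divisible by 467; 467 is unramified.
Euler's criterion: 317^233 mod 467 = 1. Thus (317|467) = 1.
Legendre symbol 1 ⇒ 467 is split.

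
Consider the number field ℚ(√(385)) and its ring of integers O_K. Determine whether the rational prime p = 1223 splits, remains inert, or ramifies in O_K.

385 mod 4 = 1, hence disc K = 385 and O_K = ℤ[(1+√385)/2].
disc(K) = 385 is not divisible by 1223; 1223 is unramified.
(385/1223) = 385^611 mod 1223 = 1222, giving Legendre symbol -1.
Legendre symbol -1 ⇒ 1223 is inert.

inert — (1223) stays prime in O_K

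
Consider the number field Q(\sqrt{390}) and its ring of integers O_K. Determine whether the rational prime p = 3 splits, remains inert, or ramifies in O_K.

390 mod 4 = 2, hence disc K = 4·390 = 1560 and O_K = ℤ[√390].
Ramification test: 3 | 1560. The prime 3 ramifies in K.

ramifies in O_K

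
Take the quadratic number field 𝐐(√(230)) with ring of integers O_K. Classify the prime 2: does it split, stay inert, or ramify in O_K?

ramified

Since 230 ≢ 1 mod 4, the ring of integers is ℤ[√230] with discriminant 4·230 = 920.
2 divides disc(K) = 920, so 2 ramifies.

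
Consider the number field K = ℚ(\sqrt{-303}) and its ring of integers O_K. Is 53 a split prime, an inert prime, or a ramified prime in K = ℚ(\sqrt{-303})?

-303 mod 4 = 1, hence disc K = -303 and O_K = ℤ[(1+√-303)/2].
53 ∤ -303, so 53 is unramified.
Compute (-303/53) via Euler: 15^((53-1)/2) mod 53 = 1, so (-303/53) = 1.
d is a quadratic residue mod p, hence 53 splits in O_K.

53 splits in O_K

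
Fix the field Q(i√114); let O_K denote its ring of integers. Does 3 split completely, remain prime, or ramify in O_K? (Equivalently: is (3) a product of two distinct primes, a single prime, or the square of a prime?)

ramifies in O_K

d = -114 ≡ 2 (mod 4), so O_K = ℤ[√-114] and disc(K) = 4d = -456.
3 divides disc(K) = -456, so 3 ramifies.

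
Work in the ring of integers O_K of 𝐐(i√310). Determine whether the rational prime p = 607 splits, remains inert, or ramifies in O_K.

p is inert

d = -310 ≡ 2 (mod 4), so O_K = ℤ[√-310] and disc(K) = 4d = -1240.
disc(K) = -1240 is not divisible by 607; 607 is unramified.
Euler's criterion: (-310)^303 mod 607 = 606. Thus (-310|607) = -1.
Legendre symbol -1 ⇒ 607 is inert.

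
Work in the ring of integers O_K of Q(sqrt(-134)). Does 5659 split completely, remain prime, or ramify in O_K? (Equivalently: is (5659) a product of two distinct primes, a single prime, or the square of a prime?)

splits completely

Since -134 ≢ 1 mod 4, the ring of integers is ℤ[√-134] with discriminant 4·(-134) = -536.
Since gcd(5659, -536) = 1 the prime 5659 does not ramify.
(-134/5659) = 5525^2829 mod 5659 = 1, giving Legendre symbol 1.
Legendre symbol 1 ⇒ 5659 is split.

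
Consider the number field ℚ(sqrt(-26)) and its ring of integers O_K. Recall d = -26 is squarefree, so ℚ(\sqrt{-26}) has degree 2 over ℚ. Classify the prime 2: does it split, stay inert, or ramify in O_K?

d = -26 ≡ 2 (mod 4), so O_K = ℤ[√-26] and disc(K) = 4d = -104.
Ramification test: 2 | -104. The prime 2 ramifies in K.

ramified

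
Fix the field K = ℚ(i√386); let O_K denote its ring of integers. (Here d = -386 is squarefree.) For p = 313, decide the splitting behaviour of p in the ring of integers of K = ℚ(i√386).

d = -386 ≡ 2 (mod 4), so O_K = ℤ[√-386] and disc(K) = 4d = -1544.
disc(K) = -1544 is not divisible by 313; 313 is unramified.
(-386/313) = 240^156 mod 313 = 312, giving Legendre symbol -1.
(-386/313) = -1, so 313 is inert.

inert — (313) stays prime in O_K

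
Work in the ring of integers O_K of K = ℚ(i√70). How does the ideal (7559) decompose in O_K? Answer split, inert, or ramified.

p is inert

Since -70 ≢ 1 mod 4, the ring of integers is ℤ[√-70] with discriminant 4·(-70) = -280.
Since gcd(7559, -280) = 1 the prime 7559 does not ramify.
Euler's criterion: (-70)^3779 mod 7559 = 7558. Thus (-70|7559) = -1.
d is a non-residue mod p, hence 7559 remains inert in O_K.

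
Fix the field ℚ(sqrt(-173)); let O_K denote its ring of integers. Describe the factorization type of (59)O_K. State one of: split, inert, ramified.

split

Since -173 ≢ 1 mod 4, the ring of integers is ℤ[√-173] with discriminant 4·(-173) = -692.
59 ∤ -692, so 59 is unramified.
Legendre symbol by Euler's criterion: (-173/59) ≡ (-173)^29 ≡ 1 (mod 59), i.e. (-173/59) = 1.
(-173/59) = 1, so 59 splits.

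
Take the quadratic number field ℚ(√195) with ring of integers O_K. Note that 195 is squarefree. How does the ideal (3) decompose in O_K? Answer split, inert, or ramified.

p ramifies

195 mod 4 = 3, hence disc K = 4·195 = 780 and O_K = ℤ[√195].
Ramification test: 3 | 780. The prime 3 ramifies in K.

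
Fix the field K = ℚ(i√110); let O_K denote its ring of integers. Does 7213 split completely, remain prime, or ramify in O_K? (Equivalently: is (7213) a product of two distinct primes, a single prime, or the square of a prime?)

inert

-110 mod 4 = 2, hence disc K = 4·(-110) = -440 and O_K = ℤ[√-110].
7213 ∤ -440, so 7213 is unramified.
Legendre symbol by Euler's criterion: (-110/7213) ≡ (-110)^3606 ≡ 7212 (mod 7213), i.e. (-110/7213) = -1.
(-110/7213) = -1, so 7213 is inert.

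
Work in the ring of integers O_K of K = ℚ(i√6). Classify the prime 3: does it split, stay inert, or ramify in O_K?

Since -6 ≢ 1 mod 4, the ring of integers is ℤ[√-6] with discriminant 4·(-6) = -24.
Ramification test: 3 | -24. The prime 3 ramifies in K.

ramified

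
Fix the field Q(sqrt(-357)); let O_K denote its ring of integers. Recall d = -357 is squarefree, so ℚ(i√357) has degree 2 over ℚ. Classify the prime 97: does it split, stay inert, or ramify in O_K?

-357 mod 4 = 3, hence disc K = 4·(-357) = -1428 and O_K = ℤ[√-357].
disc(K) = -1428 is not divisible by 97; 97 is unramified.
Legendre symbol by Euler's criterion: (-357/97) ≡ (-357)^48 ≡ 1 (mod 97), i.e. (-357/97) = 1.
Legendre symbol 1 ⇒ 97 is split.

p splits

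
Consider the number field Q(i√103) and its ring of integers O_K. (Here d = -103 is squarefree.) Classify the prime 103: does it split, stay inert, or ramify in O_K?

ramifies in O_K

Since -103 ≡ 1 mod 4, the ring of integers is ℤ[(1+√-103)/2] with discriminant -103.
103 divides disc(K) = -103, so 103 ramifies.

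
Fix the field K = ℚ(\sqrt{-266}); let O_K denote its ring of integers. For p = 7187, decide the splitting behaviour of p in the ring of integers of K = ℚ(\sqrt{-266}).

-266 mod 4 = 2, hence disc K = 4·(-266) = -1064 and O_K = ℤ[√-266].
disc(K) = -1064 is not divisible by 7187; 7187 is unramified.
Legendre symbol by Euler's criterion: (-266/7187) ≡ (-266)^3593 ≡ 7186 (mod 7187), i.e. (-266/7187) = -1.
Legendre symbol -1 ⇒ 7187 is inert.

remains prime (inert)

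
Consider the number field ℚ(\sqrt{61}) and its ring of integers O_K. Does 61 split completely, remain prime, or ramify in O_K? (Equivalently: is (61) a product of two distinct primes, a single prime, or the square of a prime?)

61 is ramified

d = 61 ≡ 1 (mod 4), so O_K = ℤ[(1+√61)/2] and disc(K) = d = 61.
disc(K) = 61 = 61·1, so p = 61 is ramified.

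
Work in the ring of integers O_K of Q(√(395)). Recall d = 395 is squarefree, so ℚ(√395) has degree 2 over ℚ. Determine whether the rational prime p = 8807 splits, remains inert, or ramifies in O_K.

split — (8807) = 𝔭₁𝔭₂ with 𝔭₁ ≠ 𝔭₂

d = 395 ≡ 3 (mod 4), so O_K = ℤ[√395] and disc(K) = 4d = 1580.
disc(K) = 1580 is not divisible by 8807; 8807 is unramified.
Euler's criterion: 395^4403 mod 8807 = 1. Thus (395|8807) = 1.
(395/8807) = 1, so 8807 splits.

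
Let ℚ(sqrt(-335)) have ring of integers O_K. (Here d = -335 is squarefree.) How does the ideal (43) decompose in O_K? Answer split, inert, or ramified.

43 splits in O_K

Since -335 ≡ 1 mod 4, the ring of integers is ℤ[(1+√-335)/2] with discriminant -335.
43 ∤ -335, so 43 is unramified.
(-335/43) = 9^21 mod 43 = 1, giving Legendre symbol 1.
d is a quadratic residue mod p, hence 43 splits in O_K.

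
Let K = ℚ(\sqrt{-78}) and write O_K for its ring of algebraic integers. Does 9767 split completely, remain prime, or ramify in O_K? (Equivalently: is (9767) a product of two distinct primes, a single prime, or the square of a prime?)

d = -78 ≡ 2 (mod 4), so O_K = ℤ[√-78] and disc(K) = 4d = -312.
9767 ∤ -312, so 9767 is unramified.
(-78/9767) = 9689^4883 mod 9767 = 9766, giving Legendre symbol -1.
d is a non-residue mod p, hence 9767 remains inert in O_K.

inert — (9767) stays prime in O_K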